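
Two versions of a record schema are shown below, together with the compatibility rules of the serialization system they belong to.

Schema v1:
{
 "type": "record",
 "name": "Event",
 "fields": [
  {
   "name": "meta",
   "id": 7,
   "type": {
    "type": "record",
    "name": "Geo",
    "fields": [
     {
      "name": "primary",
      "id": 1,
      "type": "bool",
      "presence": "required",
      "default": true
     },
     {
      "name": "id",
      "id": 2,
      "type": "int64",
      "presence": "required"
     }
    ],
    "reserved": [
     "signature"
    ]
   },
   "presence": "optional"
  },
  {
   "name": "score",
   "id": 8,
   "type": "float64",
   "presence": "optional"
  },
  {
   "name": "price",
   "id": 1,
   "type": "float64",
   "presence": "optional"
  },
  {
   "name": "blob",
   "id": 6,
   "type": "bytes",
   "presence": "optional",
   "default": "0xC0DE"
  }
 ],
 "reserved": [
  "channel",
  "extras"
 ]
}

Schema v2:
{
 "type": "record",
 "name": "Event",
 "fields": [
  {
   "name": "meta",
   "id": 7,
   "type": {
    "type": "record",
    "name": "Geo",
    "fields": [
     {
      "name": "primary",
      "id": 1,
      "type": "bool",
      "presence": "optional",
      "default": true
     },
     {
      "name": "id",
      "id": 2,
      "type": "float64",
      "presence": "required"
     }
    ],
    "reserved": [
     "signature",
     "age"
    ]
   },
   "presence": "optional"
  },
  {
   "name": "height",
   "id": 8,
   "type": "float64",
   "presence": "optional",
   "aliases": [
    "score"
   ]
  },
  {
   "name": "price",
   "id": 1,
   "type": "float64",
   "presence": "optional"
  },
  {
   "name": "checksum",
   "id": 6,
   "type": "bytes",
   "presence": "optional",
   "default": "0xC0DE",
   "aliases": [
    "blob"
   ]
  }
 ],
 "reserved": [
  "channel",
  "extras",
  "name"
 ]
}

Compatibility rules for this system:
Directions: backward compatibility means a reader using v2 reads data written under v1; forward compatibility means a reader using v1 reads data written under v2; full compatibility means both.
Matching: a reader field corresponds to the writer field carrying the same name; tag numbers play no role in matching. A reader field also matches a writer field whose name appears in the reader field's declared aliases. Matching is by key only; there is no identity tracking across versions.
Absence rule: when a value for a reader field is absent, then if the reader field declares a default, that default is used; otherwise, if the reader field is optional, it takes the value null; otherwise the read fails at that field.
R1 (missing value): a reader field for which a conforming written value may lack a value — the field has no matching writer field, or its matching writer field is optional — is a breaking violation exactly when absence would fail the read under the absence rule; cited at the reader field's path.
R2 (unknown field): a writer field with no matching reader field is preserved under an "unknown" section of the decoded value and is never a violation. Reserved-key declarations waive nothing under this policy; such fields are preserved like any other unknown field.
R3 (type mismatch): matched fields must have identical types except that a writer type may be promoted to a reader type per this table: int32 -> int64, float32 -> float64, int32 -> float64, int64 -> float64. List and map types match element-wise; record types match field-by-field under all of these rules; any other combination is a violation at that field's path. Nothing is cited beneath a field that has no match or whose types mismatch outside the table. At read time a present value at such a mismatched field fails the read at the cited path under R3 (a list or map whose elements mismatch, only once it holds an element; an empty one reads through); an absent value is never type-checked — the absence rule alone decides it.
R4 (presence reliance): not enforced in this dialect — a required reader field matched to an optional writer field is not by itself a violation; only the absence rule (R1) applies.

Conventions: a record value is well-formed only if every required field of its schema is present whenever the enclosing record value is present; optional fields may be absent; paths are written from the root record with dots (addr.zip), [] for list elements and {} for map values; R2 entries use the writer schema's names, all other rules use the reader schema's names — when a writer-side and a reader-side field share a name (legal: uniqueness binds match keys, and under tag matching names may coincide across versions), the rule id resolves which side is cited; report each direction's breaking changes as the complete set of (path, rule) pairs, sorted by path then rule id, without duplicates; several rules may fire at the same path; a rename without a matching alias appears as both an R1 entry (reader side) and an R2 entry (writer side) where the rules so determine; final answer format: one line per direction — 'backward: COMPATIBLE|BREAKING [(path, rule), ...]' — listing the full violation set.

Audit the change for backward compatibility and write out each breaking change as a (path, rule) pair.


the writer's type comes first in each Event pair
backward for Event (reader v2, writer v1):
  meta: paired with writer meta (Geo -> Geo; writer optional)
  height: paired with writer score (float64 -> float64; writer optional)
  price: paired with writer price (float64 -> float64; writer optional)
  checksum: paired with writer blob (bytes -> bytes; writer optional)
  meta.primary: paired with writer meta.primary (bool -> bool; writer required)
  meta.id: paired with writer meta.id (int64 -> float64; writer required)
  nothing fires on Event: backward is COMPATIBLE
the other Event changes do not affect what is asked:
  renamed field score to height in record Event (alias score declared on the renamed field) -> fires no rule on Event, leaving the asked answer as it is
  field id in record Geo: type int64 changed to float64 -> its effect on Event is confined to the forward direction, not asked
  field primary in record Geo: required changed to optional -> fires no rule on Event, leaving the asked answer as it is
  renamed field blob to checksum in record Event (alias blob declared on the renamed field) -> fires no rule on Event, leaving the asked answer as it is

backward: COMPATIBLE []


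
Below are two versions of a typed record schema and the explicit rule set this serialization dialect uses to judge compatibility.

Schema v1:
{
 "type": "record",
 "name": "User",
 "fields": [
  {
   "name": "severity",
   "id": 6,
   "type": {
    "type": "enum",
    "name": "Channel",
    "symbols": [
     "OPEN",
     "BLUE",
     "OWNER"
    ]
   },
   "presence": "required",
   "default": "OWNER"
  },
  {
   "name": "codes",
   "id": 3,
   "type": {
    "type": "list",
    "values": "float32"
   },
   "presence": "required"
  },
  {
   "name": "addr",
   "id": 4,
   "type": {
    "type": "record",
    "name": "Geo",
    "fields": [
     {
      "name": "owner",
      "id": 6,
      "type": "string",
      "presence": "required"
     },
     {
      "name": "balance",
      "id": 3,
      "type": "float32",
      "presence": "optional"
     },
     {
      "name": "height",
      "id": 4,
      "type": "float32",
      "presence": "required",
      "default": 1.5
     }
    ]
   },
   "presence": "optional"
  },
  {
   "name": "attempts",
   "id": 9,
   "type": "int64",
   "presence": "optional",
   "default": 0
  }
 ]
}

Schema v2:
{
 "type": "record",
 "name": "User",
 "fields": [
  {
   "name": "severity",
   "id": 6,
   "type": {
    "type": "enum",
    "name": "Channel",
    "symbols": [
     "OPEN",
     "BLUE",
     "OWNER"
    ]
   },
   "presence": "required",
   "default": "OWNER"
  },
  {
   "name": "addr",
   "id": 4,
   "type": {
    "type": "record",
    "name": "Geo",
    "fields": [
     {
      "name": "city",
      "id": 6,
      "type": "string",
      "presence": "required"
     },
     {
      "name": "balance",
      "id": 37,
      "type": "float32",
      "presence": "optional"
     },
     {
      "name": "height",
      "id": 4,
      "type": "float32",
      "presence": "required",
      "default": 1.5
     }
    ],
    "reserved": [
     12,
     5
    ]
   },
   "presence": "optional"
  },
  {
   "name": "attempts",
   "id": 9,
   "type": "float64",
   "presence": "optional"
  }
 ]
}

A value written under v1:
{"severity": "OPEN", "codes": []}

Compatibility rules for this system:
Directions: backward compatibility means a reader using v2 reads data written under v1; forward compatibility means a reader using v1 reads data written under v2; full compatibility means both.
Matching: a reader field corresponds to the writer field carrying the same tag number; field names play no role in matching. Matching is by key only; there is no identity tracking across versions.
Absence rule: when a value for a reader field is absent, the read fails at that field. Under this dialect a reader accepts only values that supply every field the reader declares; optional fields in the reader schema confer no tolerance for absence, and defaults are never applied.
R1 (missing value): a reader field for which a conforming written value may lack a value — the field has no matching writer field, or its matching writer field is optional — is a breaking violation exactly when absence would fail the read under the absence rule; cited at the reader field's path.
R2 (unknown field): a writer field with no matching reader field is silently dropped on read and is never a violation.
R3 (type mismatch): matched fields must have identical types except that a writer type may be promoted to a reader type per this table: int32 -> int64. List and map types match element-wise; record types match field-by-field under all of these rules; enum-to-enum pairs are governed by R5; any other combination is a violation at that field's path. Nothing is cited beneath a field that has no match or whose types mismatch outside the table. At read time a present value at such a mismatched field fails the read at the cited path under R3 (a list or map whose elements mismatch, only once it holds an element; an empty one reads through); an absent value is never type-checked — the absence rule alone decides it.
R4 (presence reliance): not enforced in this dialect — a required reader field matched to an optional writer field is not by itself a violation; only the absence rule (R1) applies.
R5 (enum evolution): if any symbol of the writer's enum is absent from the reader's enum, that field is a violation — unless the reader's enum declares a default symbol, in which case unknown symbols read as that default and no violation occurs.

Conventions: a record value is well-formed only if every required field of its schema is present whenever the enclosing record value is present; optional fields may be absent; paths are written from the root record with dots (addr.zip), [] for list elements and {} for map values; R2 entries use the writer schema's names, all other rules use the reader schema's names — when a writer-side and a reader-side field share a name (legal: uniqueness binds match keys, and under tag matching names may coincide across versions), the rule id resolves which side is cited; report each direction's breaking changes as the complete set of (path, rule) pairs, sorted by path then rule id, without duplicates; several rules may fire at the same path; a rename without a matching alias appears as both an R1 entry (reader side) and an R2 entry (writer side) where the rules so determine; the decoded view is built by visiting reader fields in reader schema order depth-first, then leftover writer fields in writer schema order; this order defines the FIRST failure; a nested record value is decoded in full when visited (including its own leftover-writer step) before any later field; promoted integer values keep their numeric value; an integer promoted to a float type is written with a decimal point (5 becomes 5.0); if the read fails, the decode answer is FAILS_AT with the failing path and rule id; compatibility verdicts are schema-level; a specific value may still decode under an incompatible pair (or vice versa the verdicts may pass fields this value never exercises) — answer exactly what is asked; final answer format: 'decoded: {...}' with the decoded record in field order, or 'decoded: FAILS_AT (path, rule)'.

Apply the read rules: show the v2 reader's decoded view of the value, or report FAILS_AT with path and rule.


in User below, arrows point writer -> reader
migrating the User value to v2:
  severity := "OPEN"
  read fails at addr under R1 (no fill)
  => FAILS_AT (addr, R1)
diffs on User not affecting the asked answer:
  renamed field owner to city in record Geo -> fires no rule on User under this dialect and leaves the result unchanged
  field attempts in record User: type int64 changed to float64 (its default is dropped) -> matters for User compatibility verdicts, not for this value's decode
  removed field codes from record User -> matters for User compatibility verdicts, not for this value's decode
  field balance in record Geo: tag 3 changed to 37 -> fires no rule on User under this dialect and leaves the result unchanged

decoded: FAILS_AT (addr, R1)


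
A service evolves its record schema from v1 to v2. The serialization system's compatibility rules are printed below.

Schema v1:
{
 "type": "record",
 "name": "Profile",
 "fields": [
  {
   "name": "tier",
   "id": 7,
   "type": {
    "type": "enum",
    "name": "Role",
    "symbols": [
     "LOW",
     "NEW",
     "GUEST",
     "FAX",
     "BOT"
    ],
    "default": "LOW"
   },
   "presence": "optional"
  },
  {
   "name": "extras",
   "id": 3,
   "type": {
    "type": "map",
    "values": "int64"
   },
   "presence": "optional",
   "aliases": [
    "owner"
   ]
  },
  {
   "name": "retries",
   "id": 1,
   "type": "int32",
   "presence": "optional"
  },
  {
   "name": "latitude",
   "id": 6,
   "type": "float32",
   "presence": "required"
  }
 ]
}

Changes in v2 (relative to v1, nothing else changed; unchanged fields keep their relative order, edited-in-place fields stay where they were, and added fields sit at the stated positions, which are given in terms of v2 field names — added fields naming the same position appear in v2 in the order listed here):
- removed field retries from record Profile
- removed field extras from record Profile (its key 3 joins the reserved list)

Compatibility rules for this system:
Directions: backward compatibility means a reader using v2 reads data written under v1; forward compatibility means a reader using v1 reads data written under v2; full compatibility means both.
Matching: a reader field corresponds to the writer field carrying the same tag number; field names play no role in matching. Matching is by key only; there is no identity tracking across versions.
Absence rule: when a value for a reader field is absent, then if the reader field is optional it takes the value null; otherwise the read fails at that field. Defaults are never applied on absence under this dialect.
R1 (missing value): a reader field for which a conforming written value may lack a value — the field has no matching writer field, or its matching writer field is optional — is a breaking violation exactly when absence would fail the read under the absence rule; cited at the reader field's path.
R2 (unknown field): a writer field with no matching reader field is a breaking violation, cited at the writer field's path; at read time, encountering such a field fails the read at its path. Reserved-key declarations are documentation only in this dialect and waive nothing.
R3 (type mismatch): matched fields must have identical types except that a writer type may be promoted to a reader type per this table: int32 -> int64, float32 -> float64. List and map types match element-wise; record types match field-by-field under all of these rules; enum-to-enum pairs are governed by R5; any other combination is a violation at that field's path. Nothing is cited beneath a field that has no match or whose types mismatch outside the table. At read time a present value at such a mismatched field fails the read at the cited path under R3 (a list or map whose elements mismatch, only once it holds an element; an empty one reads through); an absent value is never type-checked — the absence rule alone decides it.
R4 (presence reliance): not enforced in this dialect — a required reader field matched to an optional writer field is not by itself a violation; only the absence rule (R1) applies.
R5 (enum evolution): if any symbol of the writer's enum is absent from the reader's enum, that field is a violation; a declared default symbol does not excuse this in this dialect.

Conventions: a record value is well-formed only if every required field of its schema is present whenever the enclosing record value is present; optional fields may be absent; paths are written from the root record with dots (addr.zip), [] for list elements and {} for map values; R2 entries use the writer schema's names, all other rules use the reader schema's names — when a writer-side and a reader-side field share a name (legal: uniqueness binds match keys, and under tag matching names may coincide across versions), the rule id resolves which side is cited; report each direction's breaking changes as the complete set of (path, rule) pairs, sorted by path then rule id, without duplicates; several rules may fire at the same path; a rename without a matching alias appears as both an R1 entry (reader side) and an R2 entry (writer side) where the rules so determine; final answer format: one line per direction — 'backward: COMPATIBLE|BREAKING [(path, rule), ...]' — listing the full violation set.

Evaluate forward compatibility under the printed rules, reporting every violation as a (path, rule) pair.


forward: COMPATIBLE []

each type pair in Profile: writer, then reader
forward for Profile (reader v1, writer v2):
  writer optional, Role -> Role: reader tier maps from writer tier
  extras: no writer match
  retries: no writer match
  writer required, float32 -> float32: reader latitude maps from writer latitude
  => forward verdict for Profile: COMPATIBLE, no violations
ruling out the remaining Profile differences:
  removed field retries from record Profile -> affects backward compatibility only, which is not asked
  removed field extras from record Profile (its key 3 joins the reserved list) -> affects backward compatibility only, which is not asked


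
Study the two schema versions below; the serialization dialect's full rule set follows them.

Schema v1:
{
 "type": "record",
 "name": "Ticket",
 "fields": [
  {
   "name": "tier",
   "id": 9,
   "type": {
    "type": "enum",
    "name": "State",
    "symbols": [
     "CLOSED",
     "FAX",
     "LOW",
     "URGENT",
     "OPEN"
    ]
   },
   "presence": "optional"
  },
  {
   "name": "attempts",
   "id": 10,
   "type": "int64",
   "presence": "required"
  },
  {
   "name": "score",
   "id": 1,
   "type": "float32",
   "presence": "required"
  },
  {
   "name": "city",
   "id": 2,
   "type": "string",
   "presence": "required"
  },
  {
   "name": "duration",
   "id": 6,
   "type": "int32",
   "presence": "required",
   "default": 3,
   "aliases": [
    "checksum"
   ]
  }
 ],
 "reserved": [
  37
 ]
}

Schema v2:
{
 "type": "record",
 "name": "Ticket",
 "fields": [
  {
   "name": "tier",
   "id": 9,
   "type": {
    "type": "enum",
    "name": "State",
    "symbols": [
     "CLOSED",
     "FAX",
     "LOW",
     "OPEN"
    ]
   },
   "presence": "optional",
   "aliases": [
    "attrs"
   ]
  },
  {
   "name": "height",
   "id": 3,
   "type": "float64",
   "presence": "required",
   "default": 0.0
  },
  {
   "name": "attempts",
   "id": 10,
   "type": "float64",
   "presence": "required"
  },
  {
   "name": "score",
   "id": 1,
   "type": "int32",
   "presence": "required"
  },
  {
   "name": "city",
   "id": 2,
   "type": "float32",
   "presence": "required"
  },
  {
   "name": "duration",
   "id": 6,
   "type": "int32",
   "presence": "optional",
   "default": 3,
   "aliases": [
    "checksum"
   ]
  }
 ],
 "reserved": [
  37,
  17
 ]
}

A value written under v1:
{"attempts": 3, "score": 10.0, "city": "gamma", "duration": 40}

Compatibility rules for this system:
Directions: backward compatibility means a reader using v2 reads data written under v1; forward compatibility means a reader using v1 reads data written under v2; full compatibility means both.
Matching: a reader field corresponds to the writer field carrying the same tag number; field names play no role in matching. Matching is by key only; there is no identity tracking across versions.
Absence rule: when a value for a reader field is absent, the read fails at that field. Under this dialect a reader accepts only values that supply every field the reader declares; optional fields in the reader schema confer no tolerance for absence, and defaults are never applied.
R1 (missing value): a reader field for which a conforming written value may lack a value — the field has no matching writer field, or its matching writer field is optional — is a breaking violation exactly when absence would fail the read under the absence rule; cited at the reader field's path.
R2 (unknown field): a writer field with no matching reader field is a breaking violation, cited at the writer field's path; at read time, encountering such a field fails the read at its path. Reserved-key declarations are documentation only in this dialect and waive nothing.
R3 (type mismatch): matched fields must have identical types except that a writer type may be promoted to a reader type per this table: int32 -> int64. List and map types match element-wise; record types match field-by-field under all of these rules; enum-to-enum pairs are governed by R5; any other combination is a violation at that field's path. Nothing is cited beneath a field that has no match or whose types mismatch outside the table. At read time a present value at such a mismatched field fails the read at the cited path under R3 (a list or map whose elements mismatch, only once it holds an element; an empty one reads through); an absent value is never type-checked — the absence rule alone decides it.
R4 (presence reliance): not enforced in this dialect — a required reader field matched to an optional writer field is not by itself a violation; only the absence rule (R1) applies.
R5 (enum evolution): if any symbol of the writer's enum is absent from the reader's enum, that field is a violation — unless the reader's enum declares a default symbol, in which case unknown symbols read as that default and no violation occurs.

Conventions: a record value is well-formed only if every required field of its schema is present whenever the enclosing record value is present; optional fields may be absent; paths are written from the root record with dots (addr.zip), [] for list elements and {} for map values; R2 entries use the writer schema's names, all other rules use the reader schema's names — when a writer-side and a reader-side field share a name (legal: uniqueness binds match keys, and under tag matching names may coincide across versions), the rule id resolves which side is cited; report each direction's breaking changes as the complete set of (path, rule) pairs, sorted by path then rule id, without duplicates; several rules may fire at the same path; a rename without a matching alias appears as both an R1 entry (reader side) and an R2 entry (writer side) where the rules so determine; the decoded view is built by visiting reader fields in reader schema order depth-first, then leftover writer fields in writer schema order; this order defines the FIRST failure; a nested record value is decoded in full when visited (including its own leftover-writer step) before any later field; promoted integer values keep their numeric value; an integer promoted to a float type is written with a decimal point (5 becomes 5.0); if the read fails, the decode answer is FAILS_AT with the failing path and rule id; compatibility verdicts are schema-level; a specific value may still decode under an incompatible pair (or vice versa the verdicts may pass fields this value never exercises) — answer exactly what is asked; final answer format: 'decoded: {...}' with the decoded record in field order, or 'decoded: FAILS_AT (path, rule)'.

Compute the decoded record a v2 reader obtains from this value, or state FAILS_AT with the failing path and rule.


arrows below run writer -> reader for Ticket
decoding the Ticket value with the v2 reader:
  read fails at tier under R1 (no fill)
  => FAILS_AT (tier, R1)
remaining Ticket differences; none change what is asked:
  field attempts in record Ticket: type int64 changed to float64 -> affects the rule determinations only; this particular Ticket value decodes identically
  field city in record Ticket: type string changed to float32 -> affects the rule determinations only; this particular Ticket value decodes identically
  field score in record Ticket: type float32 changed to int32 -> affects the rule determinations only; this particular Ticket value decodes identically
  field duration in record Ticket: required changed to optional -> affects the rule determinations only; this particular Ticket value decodes identically
  added field height to record Ticket: required float64, tag 3, default 0.0 (in v2 it sits immediately before attempts) -> affects the rule determinations only; this particular Ticket value decodes identically

decoded: FAILS_AT (tier, R1)


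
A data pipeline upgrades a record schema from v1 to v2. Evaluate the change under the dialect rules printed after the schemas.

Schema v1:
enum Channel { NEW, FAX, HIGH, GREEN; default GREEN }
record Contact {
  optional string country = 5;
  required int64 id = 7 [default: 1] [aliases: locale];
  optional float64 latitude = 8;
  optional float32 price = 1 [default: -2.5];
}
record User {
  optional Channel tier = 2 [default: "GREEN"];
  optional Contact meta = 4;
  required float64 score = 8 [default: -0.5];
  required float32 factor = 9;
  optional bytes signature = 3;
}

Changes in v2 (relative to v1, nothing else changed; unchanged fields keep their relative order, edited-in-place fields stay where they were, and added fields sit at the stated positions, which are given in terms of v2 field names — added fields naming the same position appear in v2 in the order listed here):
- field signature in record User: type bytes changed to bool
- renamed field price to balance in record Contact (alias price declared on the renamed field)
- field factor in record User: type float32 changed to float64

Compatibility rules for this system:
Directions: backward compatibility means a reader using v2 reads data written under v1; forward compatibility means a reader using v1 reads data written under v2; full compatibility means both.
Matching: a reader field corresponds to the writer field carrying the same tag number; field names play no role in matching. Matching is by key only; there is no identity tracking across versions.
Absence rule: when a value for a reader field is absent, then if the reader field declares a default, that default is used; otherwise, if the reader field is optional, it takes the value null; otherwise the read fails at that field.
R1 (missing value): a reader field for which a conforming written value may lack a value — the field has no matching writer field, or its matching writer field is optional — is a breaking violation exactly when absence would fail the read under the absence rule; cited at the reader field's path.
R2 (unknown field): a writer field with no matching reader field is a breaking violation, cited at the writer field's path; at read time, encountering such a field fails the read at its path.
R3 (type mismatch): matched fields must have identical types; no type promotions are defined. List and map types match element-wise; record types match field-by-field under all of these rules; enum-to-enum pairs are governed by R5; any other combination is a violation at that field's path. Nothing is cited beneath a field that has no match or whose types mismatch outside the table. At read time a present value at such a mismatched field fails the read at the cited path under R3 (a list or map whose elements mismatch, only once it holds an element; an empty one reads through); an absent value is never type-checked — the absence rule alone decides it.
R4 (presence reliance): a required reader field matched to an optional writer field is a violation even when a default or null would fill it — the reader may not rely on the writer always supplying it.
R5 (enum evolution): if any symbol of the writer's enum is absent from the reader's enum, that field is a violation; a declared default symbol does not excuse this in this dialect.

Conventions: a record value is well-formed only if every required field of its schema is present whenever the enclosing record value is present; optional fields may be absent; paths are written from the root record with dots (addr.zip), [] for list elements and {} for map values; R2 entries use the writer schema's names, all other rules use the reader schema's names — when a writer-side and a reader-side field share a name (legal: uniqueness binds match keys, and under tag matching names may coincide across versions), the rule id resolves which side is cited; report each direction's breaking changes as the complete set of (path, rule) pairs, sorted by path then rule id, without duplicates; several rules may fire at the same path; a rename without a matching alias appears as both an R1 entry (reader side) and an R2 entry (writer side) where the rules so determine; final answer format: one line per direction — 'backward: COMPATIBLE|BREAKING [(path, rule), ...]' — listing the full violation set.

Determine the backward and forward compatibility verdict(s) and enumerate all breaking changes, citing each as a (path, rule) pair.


backward: BREAKING [(factor, R3), (signature, R3)]; forward: BREAKING [(factor, R3), (signature, R3)]

the writer's type comes first in each User pair
backward on User — v2 reading data written by v1:
  writer optional, Channel -> Channel: reader tier maps from writer tier
  writer optional, Contact -> Contact: reader meta maps from writer meta
  writer required, float64 -> float64: reader score maps from writer score
  writer required, float32 -> float64: reader factor maps from writer factor
  writer optional, bytes -> bool: reader signature maps from writer signature
  writer optional, string -> string: reader meta.country maps from writer meta.country
  writer required, int64 -> int64: reader meta.id maps from writer meta.id
  writer optional, float64 -> float64: reader meta.latitude maps from writer meta.latitude
  writer optional, float32 -> float32: reader meta.balance maps from writer meta.price
  violation R3 at factor
  violation R3 at signature
  => backward: BREAKING (2)
forward on User — v1 reading data written by v2:
  writer optional, Channel -> Channel: reader tier maps from writer tier
  writer optional, Contact -> Contact: reader meta maps from writer meta
  writer required, float64 -> float64: reader score maps from writer score
  writer required, float64 -> float32: reader factor maps from writer factor
  writer optional, bool -> bytes: reader signature maps from writer signature
  writer optional, string -> string: reader meta.country maps from writer meta.country
  writer required, int64 -> int64: reader meta.id maps from writer meta.id
  writer optional, float64 -> float64: reader meta.latitude maps from writer meta.latitude
  writer optional, float32 -> float32: reader meta.price maps from writer meta.balance
  violation R3 at factor
  violation R3 at signature
  => forward: BREAKING (2)


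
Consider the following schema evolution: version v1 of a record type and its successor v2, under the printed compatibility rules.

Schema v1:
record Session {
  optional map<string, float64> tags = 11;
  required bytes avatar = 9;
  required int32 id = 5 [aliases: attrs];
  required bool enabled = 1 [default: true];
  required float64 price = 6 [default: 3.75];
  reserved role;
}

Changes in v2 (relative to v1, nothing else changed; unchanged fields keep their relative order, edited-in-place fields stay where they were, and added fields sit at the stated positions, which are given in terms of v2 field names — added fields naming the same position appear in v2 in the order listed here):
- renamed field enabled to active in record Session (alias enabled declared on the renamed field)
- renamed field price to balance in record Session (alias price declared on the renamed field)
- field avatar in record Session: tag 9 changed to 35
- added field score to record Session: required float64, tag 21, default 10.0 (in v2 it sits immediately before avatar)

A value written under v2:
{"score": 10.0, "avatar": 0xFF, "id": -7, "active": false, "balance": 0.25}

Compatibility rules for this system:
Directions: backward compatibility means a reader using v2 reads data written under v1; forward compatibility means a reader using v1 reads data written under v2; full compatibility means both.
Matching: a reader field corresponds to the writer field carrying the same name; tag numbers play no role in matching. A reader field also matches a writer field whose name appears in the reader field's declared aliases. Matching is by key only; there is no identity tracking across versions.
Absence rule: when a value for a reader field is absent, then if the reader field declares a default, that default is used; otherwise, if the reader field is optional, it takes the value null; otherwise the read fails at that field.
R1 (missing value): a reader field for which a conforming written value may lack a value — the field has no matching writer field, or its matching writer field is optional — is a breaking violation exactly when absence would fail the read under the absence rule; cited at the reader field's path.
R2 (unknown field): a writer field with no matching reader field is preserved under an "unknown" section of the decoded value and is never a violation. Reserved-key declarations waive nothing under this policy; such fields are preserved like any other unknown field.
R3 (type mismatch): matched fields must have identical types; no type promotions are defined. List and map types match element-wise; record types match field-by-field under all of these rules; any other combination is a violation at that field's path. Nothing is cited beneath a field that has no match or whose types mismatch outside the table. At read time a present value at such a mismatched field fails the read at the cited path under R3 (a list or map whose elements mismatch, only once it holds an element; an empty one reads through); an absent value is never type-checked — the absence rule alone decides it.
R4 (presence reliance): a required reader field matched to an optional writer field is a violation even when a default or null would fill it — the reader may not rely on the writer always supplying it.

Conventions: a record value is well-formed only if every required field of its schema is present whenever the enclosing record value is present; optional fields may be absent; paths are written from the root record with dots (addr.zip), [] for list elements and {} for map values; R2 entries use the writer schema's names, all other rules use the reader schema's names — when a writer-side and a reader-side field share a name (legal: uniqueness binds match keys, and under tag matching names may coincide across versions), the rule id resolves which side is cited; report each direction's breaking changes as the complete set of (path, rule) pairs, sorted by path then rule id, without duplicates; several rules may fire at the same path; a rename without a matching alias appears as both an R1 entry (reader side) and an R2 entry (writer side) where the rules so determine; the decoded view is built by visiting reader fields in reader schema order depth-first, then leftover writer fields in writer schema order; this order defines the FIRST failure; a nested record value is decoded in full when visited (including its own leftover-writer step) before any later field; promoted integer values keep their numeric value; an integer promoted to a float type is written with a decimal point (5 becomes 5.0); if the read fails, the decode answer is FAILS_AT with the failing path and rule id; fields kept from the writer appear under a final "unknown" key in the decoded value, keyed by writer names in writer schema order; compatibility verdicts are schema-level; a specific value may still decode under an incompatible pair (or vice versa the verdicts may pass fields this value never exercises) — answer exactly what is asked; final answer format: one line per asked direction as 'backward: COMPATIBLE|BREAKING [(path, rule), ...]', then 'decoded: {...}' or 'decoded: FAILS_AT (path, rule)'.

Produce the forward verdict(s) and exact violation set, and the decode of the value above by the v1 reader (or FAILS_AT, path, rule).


each type pair in Session: writer, then reader
checking forward for Session: reader v1 against writer v2:
  map<string, float64> -> map<string, float64>, writer optional: tags aligns to tags
  bytes -> bytes, writer required: avatar aligns to avatar
  int32 -> int32, writer required: id aligns to id
  enabled has no writer counterpart
  price has no writer counterpart
  writer score: unknown to reader
  writer active: unknown to reader
  writer balance: unknown to reader
  => no violations; forward on Session: COMPATIBLE
migrating the Session value to v1:
  tags := null (missing; optional => null)
  avatar := 0xFF
  id := -7
  enabled := true (missing; default applied)
  price := 3.75 (missing; default applied)
  writer score: kept under "unknown"
  writer active: kept under "unknown"
  writer balance: kept under "unknown"
  => decoded: {"tags": null, "avatar": 0xFF, "id": -7, "enabled": true, "price": 3.75, "unknown": {"score": 10.0, "active": false, "balance": 0.25}}
the rest of the Session diff is inert for this question:
  field avatar in record Session: tag 9 changed to 35 -> inert for the asked Session verdict: nothing fires

forward: COMPATIBLE []; decoded: {"tags": null, "avatar": 0xFF, "id": -7, "enabled": true, "price": 3.75, "unknown": {"score": 10.0, "active": false, "balance": 0.25}}


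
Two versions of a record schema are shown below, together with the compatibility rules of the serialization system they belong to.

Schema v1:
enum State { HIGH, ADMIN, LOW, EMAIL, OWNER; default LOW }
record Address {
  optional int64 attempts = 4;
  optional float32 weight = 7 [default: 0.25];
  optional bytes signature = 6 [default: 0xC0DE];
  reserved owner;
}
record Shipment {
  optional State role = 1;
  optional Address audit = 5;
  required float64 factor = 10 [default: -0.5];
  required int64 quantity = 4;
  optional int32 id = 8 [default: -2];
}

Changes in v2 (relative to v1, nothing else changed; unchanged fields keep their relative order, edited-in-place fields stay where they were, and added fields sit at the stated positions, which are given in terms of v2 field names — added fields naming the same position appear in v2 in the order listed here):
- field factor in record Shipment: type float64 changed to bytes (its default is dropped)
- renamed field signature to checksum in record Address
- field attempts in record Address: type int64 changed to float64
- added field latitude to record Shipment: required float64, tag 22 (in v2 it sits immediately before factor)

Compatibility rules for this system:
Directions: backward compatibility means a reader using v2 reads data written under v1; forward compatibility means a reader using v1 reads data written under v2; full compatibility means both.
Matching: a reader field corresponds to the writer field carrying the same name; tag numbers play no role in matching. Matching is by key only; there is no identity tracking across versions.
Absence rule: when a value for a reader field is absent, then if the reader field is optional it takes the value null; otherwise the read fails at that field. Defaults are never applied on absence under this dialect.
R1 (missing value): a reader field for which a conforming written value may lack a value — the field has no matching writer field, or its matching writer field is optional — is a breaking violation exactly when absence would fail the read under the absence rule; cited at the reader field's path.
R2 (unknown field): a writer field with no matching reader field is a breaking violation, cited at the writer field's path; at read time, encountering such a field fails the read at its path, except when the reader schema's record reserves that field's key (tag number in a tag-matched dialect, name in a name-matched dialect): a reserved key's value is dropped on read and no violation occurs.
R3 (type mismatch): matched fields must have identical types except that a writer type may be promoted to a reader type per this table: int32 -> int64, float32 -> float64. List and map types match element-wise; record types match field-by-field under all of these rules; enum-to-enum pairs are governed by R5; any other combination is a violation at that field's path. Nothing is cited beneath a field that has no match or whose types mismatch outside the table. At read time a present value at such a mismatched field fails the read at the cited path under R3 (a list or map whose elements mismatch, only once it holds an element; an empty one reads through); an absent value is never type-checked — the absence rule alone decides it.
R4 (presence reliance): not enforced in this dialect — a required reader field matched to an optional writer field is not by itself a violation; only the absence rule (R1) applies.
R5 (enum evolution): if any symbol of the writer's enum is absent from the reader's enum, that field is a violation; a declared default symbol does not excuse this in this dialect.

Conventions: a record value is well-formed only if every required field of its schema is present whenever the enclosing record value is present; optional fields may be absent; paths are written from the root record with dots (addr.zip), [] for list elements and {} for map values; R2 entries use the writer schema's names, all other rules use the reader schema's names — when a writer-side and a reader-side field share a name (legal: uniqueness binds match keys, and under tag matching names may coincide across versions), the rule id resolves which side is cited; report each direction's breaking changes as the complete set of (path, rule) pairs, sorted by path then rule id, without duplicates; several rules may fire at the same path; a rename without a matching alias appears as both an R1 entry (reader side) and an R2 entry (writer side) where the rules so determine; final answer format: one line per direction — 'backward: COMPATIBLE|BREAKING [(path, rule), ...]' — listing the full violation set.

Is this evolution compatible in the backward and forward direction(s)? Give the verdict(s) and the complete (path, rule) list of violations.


backward: BREAKING [(audit.attempts, R3), (audit.signature, R2), (factor, R3), (latitude, R1)]; forward: BREAKING [(audit.attempts, R3), (audit.checksum, R2), (factor, R3), (latitude, R2)]

each type pair in Shipment: writer, then reader
checking backward for Shipment: reader v2 against writer v1:
  State -> State, writer optional: role aligns to role
  Address -> Address, writer optional: audit aligns to audit
  latitude: no writer match
  float64 -> bytes, writer required: factor aligns to factor
  int64 -> int64, writer required: quantity aligns to quantity
  int32 -> int32, writer optional: id aligns to id
  int64 -> float64, writer optional: audit.attempts aligns to audit.attempts
  float32 -> float32, writer optional: audit.weight aligns to audit.weight
  audit.checksum: no writer match
  writer field audit.signature has no reader counterpart
  breaking: (audit.attempts, R3)
  breaking: (audit.signature, R2)
  breaking: (factor, R3)
  breaking: (latitude, R1)
  => 4 violation(s): backward is BREAKING for Shipment
checking forward for Shipment: reader v1 against writer v2:
  State -> State, writer optional: role aligns to role
  Address -> Address, writer optional: audit aligns to audit
  bytes -> float64, writer required: factor aligns to factor
  int64 -> int64, writer required: quantity aligns to quantity
  int32 -> int32, writer optional: id aligns to id
  writer field latitude has no reader counterpart
  float64 -> int64, writer optional: audit.attempts aligns to audit.attempts
  float32 -> float32, writer optional: audit.weight aligns to audit.weight
  audit.signature: no writer match
  writer field audit.checksum has no reader counterpart
  breaking: (audit.attempts, R3)
  breaking: (audit.checksum, R2)
  breaking: (factor, R3)
  breaking: (latitude, R2)
  => 4 violation(s): forward is BREAKING for Shipment
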